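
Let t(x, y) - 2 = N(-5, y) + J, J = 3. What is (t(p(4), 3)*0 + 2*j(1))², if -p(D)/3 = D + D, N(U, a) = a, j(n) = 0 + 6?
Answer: 144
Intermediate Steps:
j(n) = 6
p(D) = -6*D (p(D) = -3*(D + D) = -6*D)
t(x, y) = 5 + y (t(x, y) = 2 + (y + 3) = 2 + (3 + y) = 5 + y)
(t(p(4), 3)*0 + 2*j(1))² = ((5 + 3)*0 + 2*6)² = (8*0 + 12)² = (0 + 12)² = 12² = 144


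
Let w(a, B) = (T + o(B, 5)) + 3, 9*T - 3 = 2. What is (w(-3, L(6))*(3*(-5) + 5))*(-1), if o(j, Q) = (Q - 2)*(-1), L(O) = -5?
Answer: 50/9 ≈ 5.5556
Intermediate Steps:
o(j, Q) = 2 - Q (o(j, Q) = (-2 + Q)*(-1) = 2 - Q)
T = 5/9 (T = 1/3 + (1/9)*2 = 1/3 + 2/9 = 5/9 ≈ 0.55556)
w(a, B) = 5/9 (w(a, B) = (5/9 + (2 - 1*5)) + 3 = (5/9 + (2 - 5)) + 3 = (5/9 - 3) + 3 = -22/9 + 3 = 5/9)
(w(-3, L(6))*(3*(-5) + 5))*(-1) = (5*(3*(-5) + 5)/9)*(-1) = (5*(-15 + 5)/9)*(-1) = ((5/9)*(-10))*(-1) = -50/9*(-1) = 50/9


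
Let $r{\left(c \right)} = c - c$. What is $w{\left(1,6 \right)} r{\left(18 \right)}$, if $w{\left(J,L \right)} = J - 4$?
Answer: $0$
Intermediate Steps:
$r{\left(c \right)} = 0$
$w{\left(J,L \right)} = -4 + J$
$w{\left(1,6 \right)} r{\left(18 \right)} = \left(-4 + 1\right) 0 = \left(-3\right) 0 = 0$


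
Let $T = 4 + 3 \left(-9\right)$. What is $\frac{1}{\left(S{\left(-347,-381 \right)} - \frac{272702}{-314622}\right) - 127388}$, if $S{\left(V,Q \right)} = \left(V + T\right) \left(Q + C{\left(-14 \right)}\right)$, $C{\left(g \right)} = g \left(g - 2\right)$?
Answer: $- \frac{157311}{10901201327} \approx -1.4431 \cdot 10^{-5}$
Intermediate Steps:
$C{\left(g \right)} = g \left(-2 + g\right)$
$T = -23$ ($T = 4 - 27 = -23$)
$S{\left(V,Q \right)} = \left(-23 + V\right) \left(224 + Q\right)$ ($S{\left(V,Q \right)} = \left(V - 23\right) \left(Q - 14 \left(-2 - 14\right)\right) = \left(-23 + V\right) \left(Q - -224\right) = \left(-23 + V\right) \left(Q + 224\right) = \left(-23 + V\right) \left(224 + Q\right)$)
$\frac{1}{\left(S{\left(-347,-381 \right)} - \frac{272702}{-314622}\right) - 127388} = \frac{1}{\left(\left(-5152 - -8763 + 224 \left(-347\right) - -132207\right) - \frac{272702}{-314622}\right) - 127388} = \frac{1}{\left(\left(-5152 + 8763 - 77728 + 132207\right) - - \frac{136351}{157311}\right) - 127388} = \frac{1}{\left(58090 + \frac{136351}{157311}\right) - 127388} = \frac{1}{\frac{9138332341}{157311} - 127388} = \frac{1}{- \frac{10901201327}{157311}} = - \frac{157311}{10901201327}$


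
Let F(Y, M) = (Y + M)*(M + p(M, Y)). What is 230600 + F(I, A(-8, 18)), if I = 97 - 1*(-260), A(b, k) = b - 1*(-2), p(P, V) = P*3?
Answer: 222176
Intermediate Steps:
p(P, V) = 3*P
A(b, k) = 2 + b (A(b, k) = b + 2 = 2 + b)
I = 357 (I = 97 + 260 = 357)
F(Y, M) = 4*M*(M + Y) (F(Y, M) = (Y + M)*(M + 3*M) = (M + Y)*(4*M) = 4*M*(M + Y))
230600 + F(I, A(-8, 18)) = 230600 + 4*(2 - 8)*((2 - 8) + 357) = 230600 + 4*(-6)*(-6 + 357) = 230600 + 4*(-6)*351 = 230600 - 8424 = 222176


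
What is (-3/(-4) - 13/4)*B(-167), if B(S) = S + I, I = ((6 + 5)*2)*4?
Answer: 395/2 ≈ 197.50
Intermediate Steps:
I = 88 (I = (11*2)*4 = 22*4 = 88)
B(S) = 88 + S (B(S) = S + 88 = 88 + S)
(-3/(-4) - 13/4)*B(-167) = (-3/(-4) - 13/4)*(88 - 167) = (-3*(-1/4) - 13*1/4)*(-79) = (3/4 - 13/4)*(-79) = -5/2*(-79) = 395/2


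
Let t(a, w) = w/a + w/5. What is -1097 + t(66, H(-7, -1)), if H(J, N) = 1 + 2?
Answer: -120599/110 ≈ -1096.4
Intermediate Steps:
H(J, N) = 3
t(a, w) = w/5 + w/a (t(a, w) = w/a + w*(⅕) = w/a + w/5 = w/5 + w/a)
-1097 + t(66, H(-7, -1)) = -1097 + ((⅕)*3 + 3/66) = -1097 + (⅗ + 3*(1/66)) = -1097 + (⅗ + 1/22) = -1097 + 71/110 = -120599/110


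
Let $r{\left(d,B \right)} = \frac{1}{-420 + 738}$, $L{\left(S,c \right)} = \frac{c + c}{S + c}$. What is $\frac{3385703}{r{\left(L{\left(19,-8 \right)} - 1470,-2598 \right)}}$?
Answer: $1076653554$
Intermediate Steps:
$L{\left(S,c \right)} = \frac{2 c}{S + c}$
$r{\left(d,B \right)} = \frac{1}{318}$
$\frac{3385703}{r{\left(L{\left(19,-8 \right)} - 1470,-2598 \right)}} = 3385703 \frac{1}{\frac{1}{318}} = 3385703 \cdot 318 = 1076653554$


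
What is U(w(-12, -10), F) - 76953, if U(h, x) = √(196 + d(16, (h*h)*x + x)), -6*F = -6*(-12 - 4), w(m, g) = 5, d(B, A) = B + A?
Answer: -76953 + 2*I*√51 ≈ -76953.0 + 14.283*I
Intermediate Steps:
d(B, A) = A + B
F = -16 (F = -(-1)*(-12 - 4) = -(-1)*(-16) = -⅙*96 = -16)
U(h, x) = √(212 + x + x*h²) (U(h, x) = √(196 + (((h*h)*x + x) + 16)) = √(196 + ((h²*x + x) + 16)) = √(196 + ((x*h² + x) + 16)) = √(196 + ((x + x*h²) + 16)) = √(196 + (16 + x + x*h²)) = √(212 + x + x*h²))
U(w(-12, -10), F) - 76953 = √(212 - 16*(1 + 5²)) - 76953 = √(212 - 16*(1 + 25)) - 76953 = √(212 - 16*26) - 76953 = √(212 - 416) - 76953 = √(-204) - 76953 = 2*I*√51 - 76953 = -76953 + 2*I*√51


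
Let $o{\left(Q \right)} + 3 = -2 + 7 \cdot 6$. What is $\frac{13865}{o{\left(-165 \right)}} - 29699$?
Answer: $- \frac{1084998}{37} \approx -29324.0$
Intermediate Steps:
$o{\left(Q \right)} = 37$ ($o{\left(Q \right)} = -3 + \left(-2 + 7 \cdot 6\right) = -3 + \left(-2 + 42\right) = -3 + 40 = 37$)
$\frac{13865}{o{\left(-165 \right)}} - 29699 = \frac{13865}{37} - 29699 = - \frac{1084998}{37}$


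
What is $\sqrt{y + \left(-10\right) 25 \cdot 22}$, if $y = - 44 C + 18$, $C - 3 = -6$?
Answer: $5 i \sqrt{214} \approx 73.144 i$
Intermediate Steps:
$C = -3$ ($C = 3 - 6 = -3$)
$y = 150$ ($y = \left(-44\right) \left(-3\right) + 18 = 132 + 18 = 150$)
$\sqrt{y + \left(-10\right) 25 \cdot 22} = \sqrt{150 + \left(-10\right) 25 \cdot 22} = \sqrt{150 - 5500} = \sqrt{-5350} = 5 i \sqrt{214}$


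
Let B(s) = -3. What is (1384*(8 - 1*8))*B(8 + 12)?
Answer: 0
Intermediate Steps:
(1384*(8 - 1*8))*B(8 + 12) = (1384*(8 - 1*8))*(-3) = (1384*(8 - 8))*(-3) = (1384*0)*(-3) = 0*(-3) = 0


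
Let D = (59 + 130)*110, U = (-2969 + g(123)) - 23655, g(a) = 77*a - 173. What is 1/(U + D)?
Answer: 1/3464 ≈ 0.00028868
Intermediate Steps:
g(a) = -173 + 77*a
U = -17326 (U = (-2969 + (-173 + 77*123)) - 23655 = (-2969 + (-173 + 9471)) - 23655 = (-2969 + 9298) - 23655 = 6329 - 23655 = -17326)
D = 20790 (D = 189*110 = 20790)
1/(U + D) = 1/(-17326 + 20790) = 1/3464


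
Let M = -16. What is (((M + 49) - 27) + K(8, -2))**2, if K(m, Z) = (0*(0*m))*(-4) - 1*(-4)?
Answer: 100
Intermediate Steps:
K(m, Z) = 4 (K(m, Z) = (0*0)*(-4) + 4 = 0*(-4) + 4 = 0 + 4 = 4)
(((M + 49) - 27) + K(8, -2))**2 = (((-16 + 49) - 27) + 4)**2 = ((33 - 27) + 4)**2 = (6 + 4)**2 = 10**2 = 100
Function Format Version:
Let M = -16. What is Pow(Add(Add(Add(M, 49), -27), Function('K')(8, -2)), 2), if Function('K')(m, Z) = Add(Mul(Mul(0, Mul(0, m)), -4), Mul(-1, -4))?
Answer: 100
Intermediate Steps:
Function('K')(m, Z) = 4 (Function('K')(m, Z) = Add(Mul(Mul(0, 0), -4), 4) = Add(Mul(0, -4), 4) = Add(0, 4) = 4)
Pow(Add(Add(Add(M, 49), -27), Function('K')(8, -2)), 2) = Pow(Add(Add(Add(-16, 49), -27), 4), 2) = Pow(Add(Add(33, -27), 4), 2) = Pow(Add(6, 4), 2) = Pow(10, 2) = 100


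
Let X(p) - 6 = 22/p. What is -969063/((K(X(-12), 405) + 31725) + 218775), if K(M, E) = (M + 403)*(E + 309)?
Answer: -969063/541217 ≈ -1.7905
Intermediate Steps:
X(p) = 6 + 22/p
K(M, E) = (309 + E)*(403 + M) (K(M, E) = (403 + M)*(309 + E) = (309 + E)*(403 + M))
-969063/((K(X(-12), 405) + 31725) + 218775) = -969063/(((124527 + 309*(6 + 22/(-12)) + 403*405 + 405*(6 + 22/(-12))) + 31725) + 218775) = -969063/(((124527 + 309*(6 + 22*(-1/12)) + 163215 + 405*(6 + 22*(-1/12))) + 31725) + 218775) = -969063/(((124527 + 309*(6 - 11/6) + 163215 + 405*(6 - 11/6)) + 31725) + 218775) = -969063/(((124527 + 309*(25/6) + 163215 + 405*(25/6)) + 31725) + 218775) = -969063/(((124527 + 2575/2 + 163215 + 3375/2) + 31725) + 218775) = -969063/((290717 + 31725) + 218775) = -969063/(322442 + 218775) = -969063/541217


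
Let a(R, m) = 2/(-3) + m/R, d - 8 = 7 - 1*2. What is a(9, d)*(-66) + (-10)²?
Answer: 146/3 ≈ 48.667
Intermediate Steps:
d = 13 (d = 8 + (7 - 1*2) = 8 + (7 - 2) = 8 + 5 = 13)
a(R, m) = -⅔ + m/R (a(R, m) = 2*(-⅓) + m/R = -⅔ + m/R)
a(9, d)*(-66) + (-10)² = (-⅔ + 13/9)*(-66) + (-10)² = (-⅔ + 13*(⅑))*(-66) + 100 = (-⅔ + 13/9)*(-66) + 100 = (7/9)*(-66) + 100 = -154/3 + 100 = 146/3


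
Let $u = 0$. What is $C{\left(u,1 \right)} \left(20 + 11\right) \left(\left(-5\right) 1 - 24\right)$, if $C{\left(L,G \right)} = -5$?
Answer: $4495$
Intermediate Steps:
$C{\left(u,1 \right)} \left(20 + 11\right) \left(\left(-5\right) 1 - 24\right) = - 5 \left(20 + 11\right) \left(\left(-5\right) 1 - 24\right) = - 5 \cdot 31 \left(-5 - 24\right) = - 5 \cdot 31 \left(-29\right) = \left(-5\right) \left(-899\right) = 4495$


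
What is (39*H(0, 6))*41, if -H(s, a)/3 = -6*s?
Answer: 0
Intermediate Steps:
H(s, a) = 18*s (H(s, a) = -(-18)*s = 18*s)
(39*H(0, 6))*41 = (39*(18*0))*41 = (39*0)*41 = 0*41 = 0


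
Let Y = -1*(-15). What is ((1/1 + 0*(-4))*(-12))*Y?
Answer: -180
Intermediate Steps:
Y = 15
((1/1 + 0*(-4))*(-12))*Y = ((1/1 + 0*(-4))*(-12))*15 = ((1 + 0)*(-12))*15 = (1*(-12))*15 = -12*15 = -180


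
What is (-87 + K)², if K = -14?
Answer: 10201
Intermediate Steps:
(-87 + K)² = (-87 - 14)² = (-101)² = 10201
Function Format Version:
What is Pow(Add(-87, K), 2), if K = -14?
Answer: 10201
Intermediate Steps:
Pow(Add(-87, K), 2) = Pow(Add(-87, -14), 2) = Pow(-101, 2) = 10201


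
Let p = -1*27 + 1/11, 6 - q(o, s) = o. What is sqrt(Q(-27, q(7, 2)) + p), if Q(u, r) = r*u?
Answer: sqrt(11)/11 ≈ 0.30151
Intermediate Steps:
q(o, s) = 6 - o
p = -296/11 (p = -27 + 1/11 = -296/11 ≈ -26.909)
sqrt(Q(-27, q(7, 2)) + p) = sqrt((6 - 1*7)*(-27) - 296/11) = sqrt((6 - 7)*(-27) - 296/11) = sqrt(-1*(-27) - 296/11) = sqrt(27 - 296/11) = sqrt(1/11) = sqrt(11)/11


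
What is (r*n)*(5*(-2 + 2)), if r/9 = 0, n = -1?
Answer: 0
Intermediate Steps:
r = 0 (r = 9*0 = 0)
(r*n)*(5*(-2 + 2)) = (0*(-1))*(5*(-2 + 2)) = 0*(5*0) = 0*0 = 0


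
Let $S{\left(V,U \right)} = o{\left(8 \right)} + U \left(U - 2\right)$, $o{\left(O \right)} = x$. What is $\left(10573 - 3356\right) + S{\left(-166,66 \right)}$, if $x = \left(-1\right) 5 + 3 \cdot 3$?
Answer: $11445$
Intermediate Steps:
$x = 4$ ($x = -5 + 9 = 4$)
$o{\left(O \right)} = 4$
$S{\left(V,U \right)} = 4 + U \left(-2 + U\right)$ ($S{\left(V,U \right)} = 4 + U \left(U - 2\right) = 4 + U \left(-2 + U\right)$)
$\left(10573 - 3356\right) + S{\left(-166,66 \right)} = \left(10573 - 3356\right) + \left(4 + 66^{2} - 132\right) = 7217 + \left(4 + 4356 - 132\right) = 7217 + 4228 = 11445$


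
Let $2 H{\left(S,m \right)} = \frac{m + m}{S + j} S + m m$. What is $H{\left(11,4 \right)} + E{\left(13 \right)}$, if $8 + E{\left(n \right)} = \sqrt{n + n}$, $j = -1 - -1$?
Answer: $4 + \sqrt{26} \approx 9.099$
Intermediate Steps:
$j = 0$ ($j = -1 + 1 = 0$)
$H{\left(S,m \right)} = m + \frac{m^{2}}{2}$ ($H{\left(S,m \right)} = \frac{\frac{m + m}{S + 0} S + m m}{2} = \frac{\frac{2 m}{S} S + m^{2}}{2} = \frac{2 m + m^{2}}{2} = \frac{m^{2} + 2 m}{2} = m + \frac{m^{2}}{2}$)
$E{\left(n \right)} = -8 + \sqrt{2} \sqrt{n}$ ($E{\left(n \right)} = -8 + \sqrt{n + n} = -8 + \sqrt{2 n} = -8 + \sqrt{2} \sqrt{n}$)
$H{\left(11,4 \right)} + E{\left(13 \right)} = \frac{1}{2} \cdot 4 \left(2 + 4\right) - \left(8 - \sqrt{2} \sqrt{13}\right) = \frac{1}{2} \cdot 4 \cdot 6 - \left(8 - \sqrt{26}\right) = 12 - \left(8 - \sqrt{26}\right) = 4 + \sqrt{26}$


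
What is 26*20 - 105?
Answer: 415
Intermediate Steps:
26*20 - 105 = 520 - 105 = 415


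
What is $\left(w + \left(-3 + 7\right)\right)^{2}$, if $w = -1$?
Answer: $9$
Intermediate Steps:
$\left(w + \left(-3 + 7\right)\right)^{2} = \left(-1 + \left(-3 + 7\right)\right)^{2} = \left(-1 + 4\right)^{2} = 3^{2} = 9$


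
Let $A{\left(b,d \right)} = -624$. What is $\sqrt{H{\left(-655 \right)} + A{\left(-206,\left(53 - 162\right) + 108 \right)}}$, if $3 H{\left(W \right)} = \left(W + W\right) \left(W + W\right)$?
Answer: $\frac{2 \sqrt{1285671}}{3} \approx 755.92$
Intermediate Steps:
$H{\left(W \right)} = \frac{4 W^{2}}{3}$ ($H{\left(W \right)} = \frac{\left(W + W\right) \left(W + W\right)}{3} = \frac{2 W 2 W}{3} = \frac{4 W^{2}}{3}$)
$\sqrt{H{\left(-655 \right)} + A{\left(-206,\left(53 - 162\right) + 108 \right)}} = \sqrt{\frac{4 \left(-655\right)^{2}}{3} - 624} = \sqrt{\frac{4}{3} \cdot 429025 - 624} = \sqrt{\frac{1716100}{3} - 624} = \sqrt{\frac{1714228}{3}} = \frac{2 \sqrt{1285671}}{3}$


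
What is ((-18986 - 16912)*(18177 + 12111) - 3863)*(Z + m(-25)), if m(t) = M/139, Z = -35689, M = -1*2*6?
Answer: 5393772477707321/139 ≈ 3.8804e+13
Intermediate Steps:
M = -12 (M = -2*6 = -12)
m(t) = -12/139
((-18986 - 16912)*(18177 + 12111) - 3863)*(Z + m(-25)) = ((-18986 - 16912)*(18177 + 12111) - 3863)*(-35689 - 12/139) = (-35898*30288 - 3863)*(-4960783/139) = (-1087278624 - 3863)*(-4960783/139) = -1087282487*(-4960783/139) = 5393772477707321/139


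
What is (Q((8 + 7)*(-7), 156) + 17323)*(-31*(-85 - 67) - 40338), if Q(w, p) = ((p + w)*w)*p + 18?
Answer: 29143457414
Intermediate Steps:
Q(w, p) = 18 + p*w*(p + w) (Q(w, p) = (w*(p + w))*p + 18 = p*w*(p + w) + 18 = 18 + p*w*(p + w))
(Q((8 + 7)*(-7), 156) + 17323)*(-31*(-85 - 67) - 40338) = ((18 + 156*((8 + 7)*(-7))² + ((8 + 7)*(-7))*156²) + 17323)*(-31*(-85 - 67) - 40338) = ((18 + 156*(15*(-7))² + (15*(-7))*24336) + 17323)*(-31*(-152) - 40338) = ((18 + 156*(-105)² - 105*24336) + 17323)*(4712 - 40338) = ((18 + 156*11025 - 2555280) + 17323)*(-35626) = ((18 + 1719900 - 2555280) + 17323)*(-35626) = (-835362 + 17323)*(-35626) = -818039*(-35626) = 29143457414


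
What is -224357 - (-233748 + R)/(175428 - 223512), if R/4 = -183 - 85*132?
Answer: -899021779/4007 ≈ -2.2436e+5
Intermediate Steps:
R = -45612 (R = 4*(-183 - 85*132) = 4*(-183 - 11220) = 4*(-11403) = -45612)
-224357 - (-233748 + R)/(175428 - 223512) = -224357 - (-233748 - 45612)/(175428 - 223512) = -224357 - (-279360)/(-48084) = -224357 - (-279360)*(-1)/48084 = -224357 - 1*23280/4007 = -224357 - 23280/4007 = -899021779/4007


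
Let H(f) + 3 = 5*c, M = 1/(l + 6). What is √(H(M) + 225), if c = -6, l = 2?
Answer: 8*√3 ≈ 13.856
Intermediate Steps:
M = ⅛ (M = 1/(2 + 6) = 1/8 = ⅛ ≈ 0.12500)
H(f) = -33 (H(f) = -3 + 5*(-6) = -3 - 30 = -33)
√(H(M) + 225) = √(-33 + 225) = √192 = 8*√3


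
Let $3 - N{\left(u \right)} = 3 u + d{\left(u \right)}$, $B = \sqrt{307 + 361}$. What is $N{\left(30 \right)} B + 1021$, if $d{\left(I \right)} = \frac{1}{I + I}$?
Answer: $1021 - \frac{5221 \sqrt{167}}{30} \approx -1228.0$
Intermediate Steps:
$d{\left(I \right)} = \frac{1}{2 I}$
$B = 2 \sqrt{167}$ ($B = \sqrt{668} = 2 \sqrt{167} \approx 25.846$)
$N{\left(u \right)} = 3 - 3 u - \frac{1}{2 u}$ ($N{\left(u \right)} = 3 - \left(3 u + \frac{1}{2 u}\right) = 3 - \left(\frac{1}{2 u} + 3 u\right) = 3 - 3 u - \frac{1}{2 u}$)
$N{\left(30 \right)} B + 1021 = \left(3 - 90 - \frac{1}{2 \cdot 30}\right) 2 \sqrt{167} + 1021 = \left(3 - 90 - \frac{1}{60}\right) 2 \sqrt{167} + 1021 = - \frac{5221 \cdot 2 \sqrt{167}}{60} + 1021 = - \frac{5221 \sqrt{167}}{30} + 1021 = 1021 - \frac{5221 \sqrt{167}}{30}$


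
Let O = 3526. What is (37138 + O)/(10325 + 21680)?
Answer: 40664/32005 ≈ 1.2706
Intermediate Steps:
(37138 + O)/(10325 + 21680) = (37138 + 3526)/(10325 + 21680) = 40664/32005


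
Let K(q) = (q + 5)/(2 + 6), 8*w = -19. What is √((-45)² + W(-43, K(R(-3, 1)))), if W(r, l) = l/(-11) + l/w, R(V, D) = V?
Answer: √353793737/418 ≈ 44.999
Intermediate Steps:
w = -19/8 (w = (⅛)*(-19) = -19/8 ≈ -2.3750)
K(q) = 5/8 + q/8 (K(q) = (5 + q)/8 = (5 + q)*(⅛) = 5/8 + q/8)
W(r, l) = -107*l/209 (W(r, l) = l/(-11) + l/(-19/8) = l*(-1/11) + l*(-8/19) = -l/11 - 8*l/19 = -107*l/209)
√((-45)² + W(-43, K(R(-3, 1)))) = √((-45)² - 107*(5/8 + (⅛)*(-3))/209) = √(2025 - 107*(5/8 - 3/8)/209) = √(2025 - 107/209*¼) = √(2025 - 107/836) = √(1692793/836) = √353793737/418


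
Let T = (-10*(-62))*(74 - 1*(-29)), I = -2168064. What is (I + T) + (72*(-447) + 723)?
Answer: -2135665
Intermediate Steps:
T = 63860 (T = 620*(74 + 29) = 620*103 = 63860)
(I + T) + (72*(-447) + 723) = (-2168064 + 63860) + (72*(-447) + 723) = -2104204 + (-32184 + 723) = -2104204 - 31461 = -2135665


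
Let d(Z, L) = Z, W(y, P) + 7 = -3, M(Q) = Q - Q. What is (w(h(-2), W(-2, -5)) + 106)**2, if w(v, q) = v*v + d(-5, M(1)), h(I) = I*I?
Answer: 13689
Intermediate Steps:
M(Q) = 0
W(y, P) = -10 (W(y, P) = -7 - 3 = -10)
h(I) = I**2
w(v, q) = -5 + v**2 (w(v, q) = v*v - 5 = v**2 - 5 = -5 + v**2)
(w(h(-2), W(-2, -5)) + 106)**2 = ((-5 + ((-2)**2)**2) + 106)**2 = ((-5 + 4**2) + 106)**2 = ((-5 + 16) + 106)**2 = (11 + 106)**2 = 117**2 = 13689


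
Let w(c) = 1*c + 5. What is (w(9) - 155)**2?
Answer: 19881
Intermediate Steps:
w(c) = 5 + c (w(c) = c + 5 = 5 + c)
(w(9) - 155)**2 = ((5 + 9) - 155)**2 = (14 - 155)**2 = (-141)**2 = 19881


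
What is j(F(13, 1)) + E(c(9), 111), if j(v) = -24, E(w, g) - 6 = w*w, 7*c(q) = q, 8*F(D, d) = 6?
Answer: -801/49 ≈ -16.347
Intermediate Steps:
F(D, d) = ¾ (F(D, d) = (⅛)*6 = ¾)
c(q) = q/7
E(w, g) = 6 + w² (E(w, g) = 6 + w*w = 6 + w²)
j(F(13, 1)) + E(c(9), 111) = -24 + (6 + ((⅐)*9)²) = -24 + (6 + (9/7)²) = -24 + (6 + 81/49) = -24 + 375/49 = -801/49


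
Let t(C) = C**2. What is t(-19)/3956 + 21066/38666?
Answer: 48647761/76481348 ≈ 0.63607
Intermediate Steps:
t(-19)/3956 + 21066/38666 = (-19)**2/3956 + 21066/38666 = 361*(1/3956) + 21066*(1/38666) = 361/3956 + 10533/19333 = 48647761/76481348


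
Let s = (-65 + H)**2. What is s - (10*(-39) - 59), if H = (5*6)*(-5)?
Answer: 46674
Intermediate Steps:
H = -150 (H = 30*(-5) = -150)
s = 46225 (s = (-65 - 150)**2 = (-215)**2 = 46225)
s - (10*(-39) - 59) = 46225 - (10*(-39) - 59) = 46225 - (-390 - 59) = 46225 - 1*(-449) = 46225 + 449 = 46674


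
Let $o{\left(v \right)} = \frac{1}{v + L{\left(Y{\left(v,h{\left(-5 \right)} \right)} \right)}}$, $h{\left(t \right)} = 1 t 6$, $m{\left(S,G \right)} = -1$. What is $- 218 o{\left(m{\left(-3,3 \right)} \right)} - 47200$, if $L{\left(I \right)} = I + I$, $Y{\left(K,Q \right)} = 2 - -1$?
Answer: $- \frac{236218}{5} \approx -47244.0$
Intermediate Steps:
$h{\left(t \right)} = 6 t$ ($h{\left(t \right)} = t 6 = 6 t$)
$Y{\left(K,Q \right)} = 3$ ($Y{\left(K,Q \right)} = 2 + 1 = 3$)
$L{\left(I \right)} = 2 I$
$o{\left(v \right)} = \frac{1}{6 + v}$ ($o{\left(v \right)} = \frac{1}{v + 2 \cdot 3} = \frac{1}{v + 6} = \frac{1}{6 + v}$)
$- 218 o{\left(m{\left(-3,3 \right)} \right)} - 47200 = - \frac{218}{6 - 1} - 47200 = - \frac{218}{5} - 47200 = - \frac{236218}{5}$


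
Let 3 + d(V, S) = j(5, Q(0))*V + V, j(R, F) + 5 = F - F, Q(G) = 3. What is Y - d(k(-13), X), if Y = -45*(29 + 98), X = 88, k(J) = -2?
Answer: -5720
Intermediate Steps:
j(R, F) = -5 (j(R, F) = -5 + (F - F) = -5 + 0 = -5)
Y = -5715 (Y = -45*127 = -5715)
d(V, S) = -3 - 4*V (d(V, S) = -3 + (-5*V + V) = -3 - 4*V)
Y - d(k(-13), X) = -5715 - (-3 - 4*(-2)) = -5715 - (-3 + 8) = -5715 - 1*5 = -5715 - 5 = -5720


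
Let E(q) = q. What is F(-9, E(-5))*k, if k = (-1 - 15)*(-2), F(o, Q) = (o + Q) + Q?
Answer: -608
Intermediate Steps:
F(o, Q) = o + 2*Q (F(o, Q) = (Q + o) + Q = o + 2*Q)
k = 32 (k = -16*(-2) = 32)
F(-9, E(-5))*k = (-9 + 2*(-5))*32 = (-9 - 10)*32 = -19*32 = -608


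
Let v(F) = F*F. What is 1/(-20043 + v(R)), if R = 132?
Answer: -1/2619 ≈ -0.00038183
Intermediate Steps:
v(F) = F**2
1/(-20043 + v(R)) = 1/(-20043 + 132**2) = 1/(-20043 + 17424) = 1/(-2619) = -1/2619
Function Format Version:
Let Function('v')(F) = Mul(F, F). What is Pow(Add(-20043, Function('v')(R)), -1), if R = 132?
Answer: Rational(-1, 2619) ≈ -0.00038183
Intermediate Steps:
Function('v')(F) = Pow(F, 2)
Pow(Add(-20043, Function('v')(R)), -1) = Pow(Add(-20043, Pow(132, 2)), -1) = Pow(Add(-20043, 17424), -1) = Pow(-2619, -1) = Rational(-1, 2619)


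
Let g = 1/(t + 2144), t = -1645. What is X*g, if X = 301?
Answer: 301/499 ≈ 0.60321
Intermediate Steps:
g = 1/499 (g = 1/(-1645 + 2144) = 1/499 ≈ 0.0020040)
X*g = 301*(1/499) = 301/499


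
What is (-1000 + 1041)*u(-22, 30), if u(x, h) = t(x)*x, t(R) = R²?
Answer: -436568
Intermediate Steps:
u(x, h) = x³ (u(x, h) = x²*x = x³)
(-1000 + 1041)*u(-22, 30) = (-1000 + 1041)*(-22)³ = 41*(-10648) = -436568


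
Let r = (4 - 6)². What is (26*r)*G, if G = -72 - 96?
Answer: -17472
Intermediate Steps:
G = -168
r = 4 (r = (-2)² = 4)
(26*r)*G = (26*4)*(-168) = 104*(-168) = -17472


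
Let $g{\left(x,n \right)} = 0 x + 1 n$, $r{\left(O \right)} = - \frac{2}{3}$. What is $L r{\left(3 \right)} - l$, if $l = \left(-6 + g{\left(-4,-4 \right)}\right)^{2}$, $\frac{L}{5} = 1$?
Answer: $- \frac{310}{3} \approx -103.33$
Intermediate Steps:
$L = 5$ ($L = 5 \cdot 1 = 5$)
$r{\left(O \right)} = - \frac{2}{3}$ ($r{\left(O \right)} = \left(-2\right) \frac{1}{3} = - \frac{2}{3}$)
$g{\left(x,n \right)} = n$ ($g{\left(x,n \right)} = 0 + n = n$)
$l = 100$ ($l = \left(-6 - 4\right)^{2} = \left(-10\right)^{2} = 100$)
$L r{\left(3 \right)} - l = 5 \left(- \frac{2}{3}\right) - 100 = - \frac{10}{3} - 100 = - \frac{310}{3}$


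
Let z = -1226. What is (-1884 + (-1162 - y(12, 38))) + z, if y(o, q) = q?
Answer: -4310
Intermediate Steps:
(-1884 + (-1162 - y(12, 38))) + z = (-1884 + (-1162 - 1*38)) - 1226 = (-1884 + (-1162 - 38)) - 1226 = (-1884 - 1200) - 1226 = -3084 - 1226 = -4310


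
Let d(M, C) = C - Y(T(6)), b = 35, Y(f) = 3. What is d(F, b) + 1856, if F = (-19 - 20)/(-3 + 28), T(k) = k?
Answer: 1888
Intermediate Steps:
F = -39/25 ≈ -1.5600
d(M, C) = -3 + C (d(M, C) = C - 1*3 = C - 3 = -3 + C)
d(F, b) + 1856 = (-3 + 35) + 1856 = 32 + 1856 = 1888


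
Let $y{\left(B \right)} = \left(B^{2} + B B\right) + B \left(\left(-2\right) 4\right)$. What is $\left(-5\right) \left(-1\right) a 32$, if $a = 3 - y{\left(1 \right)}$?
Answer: $1440$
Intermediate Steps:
$y{\left(B \right)} = - 8 B + 2 B^{2}$ ($y{\left(B \right)} = \left(B^{2} + B^{2}\right) + B \left(-8\right) = 2 B^{2} - 8 B = - 8 B + 2 B^{2}$)
$a = 9$ ($a = 3 - 2 \cdot 1 \left(-4 + 1\right) = 3 - 2 \cdot 1 \left(-3\right) = 3 - -6 = 3 + 6 = 9$)
$\left(-5\right) \left(-1\right) a 32 = \left(-5\right) \left(-1\right) 9 \cdot 32 = 5 \cdot 9 \cdot 32 = 45 \cdot 32 = 1440$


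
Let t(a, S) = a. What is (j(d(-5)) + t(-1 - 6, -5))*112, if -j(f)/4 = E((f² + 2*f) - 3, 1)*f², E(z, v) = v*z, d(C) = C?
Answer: -135184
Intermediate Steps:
j(f) = -4*f²*(-3 + f² + 2*f) (j(f) = -4*1*((f² + 2*f) - 3)*f² = -4*1*(-3 + f² + 2*f)*f² = -4*(-3 + f² + 2*f)*f² = -4*f²*(-3 + f² + 2*f))
(j(d(-5)) + t(-1 - 6, -5))*112 = (4*(-5)²*(3 - 1*(-5)² - 2*(-5)) + (-1 - 6))*112 = (4*25*(3 - 1*25 + 10) - 7)*112 = (4*25*(3 - 25 + 10) - 7)*112 = (4*25*(-12) - 7)*112 = (-1200 - 7)*112 = -1207*112 = -135184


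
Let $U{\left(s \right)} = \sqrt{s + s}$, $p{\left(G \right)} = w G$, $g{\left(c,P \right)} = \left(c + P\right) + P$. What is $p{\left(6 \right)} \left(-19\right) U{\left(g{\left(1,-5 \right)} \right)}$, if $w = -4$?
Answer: $1368 i \sqrt{2} \approx 1934.6 i$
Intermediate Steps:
$g{\left(c,P \right)} = c + 2 P$ ($g{\left(c,P \right)} = \left(P + c\right) + P = c + 2 P$)
$p{\left(G \right)} = - 4 G$
$U{\left(s \right)} = \sqrt{2} \sqrt{s}$ ($U{\left(s \right)} = \sqrt{2 s} = \sqrt{2} \sqrt{s}$)
$p{\left(6 \right)} \left(-19\right) U{\left(g{\left(1,-5 \right)} \right)} = \left(-4\right) 6 \left(-19\right) \sqrt{2} \sqrt{1 + 2 \left(-5\right)} = \left(-24\right) \left(-19\right) \sqrt{2} \sqrt{1 - 10} = 456 \sqrt{2} \sqrt{-9} = 456 \sqrt{2} \cdot 3 i = 456 \cdot 3 i \sqrt{2} = 1368 i \sqrt{2}$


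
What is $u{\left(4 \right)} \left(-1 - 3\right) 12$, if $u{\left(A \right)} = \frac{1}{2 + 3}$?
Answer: $- \frac{48}{5} \approx -9.6$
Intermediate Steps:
$u{\left(A \right)} = \frac{1}{5}$
$u{\left(4 \right)} \left(-1 - 3\right) 12 = \frac{-1 - 3}{5} \cdot 12 = \frac{1}{5} \left(-4\right) 12 = \left(- \frac{4}{5}\right) 12 = - \frac{48}{5}$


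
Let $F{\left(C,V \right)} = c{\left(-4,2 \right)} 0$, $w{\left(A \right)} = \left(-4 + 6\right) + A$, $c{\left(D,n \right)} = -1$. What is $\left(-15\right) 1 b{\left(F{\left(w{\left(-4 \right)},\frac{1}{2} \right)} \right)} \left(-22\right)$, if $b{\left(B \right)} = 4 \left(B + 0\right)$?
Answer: $0$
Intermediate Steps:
$w{\left(A \right)} = 2 + A$
$F{\left(C,V \right)} = 0$ ($F{\left(C,V \right)} = \left(-1\right) 0 = 0$)
$b{\left(B \right)} = 4 B$
$\left(-15\right) 1 b{\left(F{\left(w{\left(-4 \right)},\frac{1}{2} \right)} \right)} \left(-22\right) = \left(-15\right) 1 \cdot 4 \cdot 0 \left(-22\right) = \left(-15\right) 0 \left(-22\right) = 0 \left(-22\right) = 0$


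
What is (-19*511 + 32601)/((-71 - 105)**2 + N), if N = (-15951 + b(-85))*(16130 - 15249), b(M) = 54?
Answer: -22892/13974281 ≈ -0.0016382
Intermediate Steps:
N = -14005257 (N = (-15951 + 54)*(16130 - 15249) = -15897*881 = -14005257)
(-19*511 + 32601)/((-71 - 105)**2 + N) = (-19*511 + 32601)/((-71 - 105)**2 - 14005257) = (-9709 + 32601)/((-176)**2 - 14005257) = 22892/(30976 - 14005257) = 22892/(-13974281) = 22892*(-1/13974281) = -22892/13974281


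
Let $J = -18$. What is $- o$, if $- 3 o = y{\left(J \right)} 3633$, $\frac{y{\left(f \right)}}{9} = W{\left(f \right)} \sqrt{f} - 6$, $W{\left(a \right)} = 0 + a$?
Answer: $-65394 - 588546 i \sqrt{2} \approx -65394.0 - 8.3233 \cdot 10^{5} i$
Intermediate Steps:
$W{\left(a \right)} = a$
$y{\left(f \right)} = -54 + 9 f^{\frac{3}{2}}$ ($y{\left(f \right)} = 9 \left(f \sqrt{f} - 6\right) = 9 \left(f^{\frac{3}{2}} - 6\right) = 9 \left(-6 + f^{\frac{3}{2}}\right) = -54 + 9 f^{\frac{3}{2}}$)
$o = 65394 + 588546 i \sqrt{2}$ ($o = - \frac{\left(-54 + 9 \left(-18\right)^{\frac{3}{2}}\right) 3633}{3} = - \frac{\left(-54 + 9 \left(- 54 i \sqrt{2}\right)\right) 3633}{3} = - \frac{\left(-54 - 486 i \sqrt{2}\right) 3633}{3} = - \frac{-196182 - 1765638 i \sqrt{2}}{3} = 65394 + 588546 i \sqrt{2} \approx 65394.0 + 8.3233 \cdot 10^{5} i$)
$- o = - (65394 + 588546 i \sqrt{2}) = -65394 - 588546 i \sqrt{2}$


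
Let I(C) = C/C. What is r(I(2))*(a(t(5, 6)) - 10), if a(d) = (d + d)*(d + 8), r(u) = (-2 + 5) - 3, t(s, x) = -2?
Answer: 0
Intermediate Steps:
I(C) = 1
r(u) = 0 (r(u) = 3 - 3 = 0)
a(d) = 2*d*(8 + d) (a(d) = (2*d)*(8 + d) = 2*d*(8 + d))
r(I(2))*(a(t(5, 6)) - 10) = 0*(2*(-2)*(8 - 2) - 10) = 0*(2*(-2)*6 - 10) = 0*(-24 - 10) = 0*(-34) = 0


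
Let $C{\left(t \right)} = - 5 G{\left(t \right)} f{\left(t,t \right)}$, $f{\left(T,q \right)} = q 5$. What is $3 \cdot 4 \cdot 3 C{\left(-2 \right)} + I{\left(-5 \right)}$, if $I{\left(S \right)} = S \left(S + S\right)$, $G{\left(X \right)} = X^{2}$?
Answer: $7250$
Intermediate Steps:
$f{\left(T,q \right)} = 5 q$
$C{\left(t \right)} = - 25 t^{3}$ ($C{\left(t \right)} = - 5 t^{2} \cdot 5 t = - 25 t^{3}$)
$I{\left(S \right)} = 2 S^{2}$ ($I{\left(S \right)} = S 2 S = 2 S^{2}$)
$3 \cdot 4 \cdot 3 C{\left(-2 \right)} + I{\left(-5 \right)} = 3 \cdot 4 \cdot 3 \left(- 25 \left(-2\right)^{3}\right) + 2 \left(-5\right)^{2} = 12 \cdot 3 \left(\left(-25\right) \left(-8\right)\right) + 2 \cdot 25 = 36 \cdot 200 + 50 = 7200 + 50 = 7250$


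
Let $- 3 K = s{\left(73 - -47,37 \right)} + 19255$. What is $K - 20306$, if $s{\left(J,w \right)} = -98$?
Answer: $- \frac{80075}{3} \approx -26692.0$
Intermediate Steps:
$K = - \frac{19157}{3}$ ($K = - \frac{-98 + 19255}{3} = \left(- \frac{1}{3}\right) 19157 = - \frac{19157}{3} \approx -6385.7$)
$K - 20306 = - \frac{19157}{3} - 20306 = - \frac{80075}{3}$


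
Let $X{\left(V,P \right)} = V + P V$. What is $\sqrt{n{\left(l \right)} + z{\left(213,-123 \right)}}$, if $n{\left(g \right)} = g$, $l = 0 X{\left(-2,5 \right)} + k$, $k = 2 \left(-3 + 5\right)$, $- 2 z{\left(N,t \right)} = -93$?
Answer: $\frac{\sqrt{202}}{2} \approx 7.1063$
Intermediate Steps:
$z{\left(N,t \right)} = \frac{93}{2}$ ($z{\left(N,t \right)} = \left(- \frac{1}{2}\right) \left(-93\right) = \frac{93}{2}$)
$k = 4$ ($k = 2 \cdot 2 = 4$)
$l = 4$ ($l = 0 \left(- 2 \left(1 + 5\right)\right) + 4 = 0 \left(\left(-2\right) 6\right) + 4 = 0 \left(-12\right) + 4 = 0 + 4 = 4$)
$\sqrt{n{\left(l \right)} + z{\left(213,-123 \right)}} = \sqrt{4 + \frac{93}{2}} = \sqrt{\frac{101}{2}} = \frac{\sqrt{202}}{2}$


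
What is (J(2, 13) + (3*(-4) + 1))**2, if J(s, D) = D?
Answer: 4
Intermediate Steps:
(J(2, 13) + (3*(-4) + 1))**2 = (13 + (3*(-4) + 1))**2 = (13 + (-12 + 1))**2 = (13 - 11)**2 = 2**2 = 4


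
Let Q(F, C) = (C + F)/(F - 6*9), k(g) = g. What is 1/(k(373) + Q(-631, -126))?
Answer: 685/256262 ≈ 0.0026730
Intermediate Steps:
Q(F, C) = (C + F)/(-54 + F) (Q(F, C) = (C + F)/(F - 54) = (C + F)/(-54 + F))
1/(k(373) + Q(-631, -126)) = 1/(373 + (-126 - 631)/(-54 - 631)) = 1/(373 - 757/(-685)) = 1/(373 - 1/685*(-757)) = 1/(373 + 757/685) = 1/(256262/685) = 685/256262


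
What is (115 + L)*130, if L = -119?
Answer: -520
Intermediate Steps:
(115 + L)*130 = (115 - 119)*130 = -4*130 = -520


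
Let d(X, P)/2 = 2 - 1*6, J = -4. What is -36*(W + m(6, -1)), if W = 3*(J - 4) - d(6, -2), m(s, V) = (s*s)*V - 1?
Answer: 1908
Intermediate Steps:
d(X, P) = -8 (d(X, P) = 2*(2 - 1*6) = 2*(2 - 6) = 2*(-4) = -8)
m(s, V) = -1 + V*s² (m(s, V) = s²*V - 1 = V*s² - 1 = -1 + V*s²)
W = -16 (W = 3*(-4 - 4) - 1*(-8) = 3*(-8) + 8 = -24 + 8 = -16)
-36*(W + m(6, -1)) = -36*(-16 + (-1 - 1*6²)) = -36*(-16 + (-1 - 1*36)) = -36*(-16 + (-1 - 36)) = -36*(-16 - 37) = -36*(-53) = 1908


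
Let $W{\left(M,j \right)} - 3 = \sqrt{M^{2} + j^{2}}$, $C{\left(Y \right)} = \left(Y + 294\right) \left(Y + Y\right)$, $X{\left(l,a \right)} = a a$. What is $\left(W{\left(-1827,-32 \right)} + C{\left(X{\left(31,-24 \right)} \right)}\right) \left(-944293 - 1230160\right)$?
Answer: $-2179330298079 - 2174453 \sqrt{3338953} \approx -2.1833 \cdot 10^{12}$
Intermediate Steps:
$X{\left(l,a \right)} = a^{2}$
$C{\left(Y \right)} = 2 Y \left(294 + Y\right)$ ($C{\left(Y \right)} = \left(294 + Y\right) 2 Y = 2 Y \left(294 + Y\right)$)
$W{\left(M,j \right)} = 3 + \sqrt{M^{2} + j^{2}}$
$\left(W{\left(-1827,-32 \right)} + C{\left(X{\left(31,-24 \right)} \right)}\right) \left(-944293 - 1230160\right) = \left(\left(3 + \sqrt{\left(-1827\right)^{2} + \left(-32\right)^{2}}\right) + 2 \left(-24\right)^{2} \left(294 + \left(-24\right)^{2}\right)\right) \left(-944293 - 1230160\right) = \left(\left(3 + \sqrt{3337929 + 1024}\right) + 2 \cdot 576 \left(294 + 576\right)\right) \left(-2174453\right) = \left(\left(3 + \sqrt{3338953}\right) + 2 \cdot 576 \cdot 870\right) \left(-2174453\right) = \left(\left(3 + \sqrt{3338953}\right) + 1002240\right) \left(-2174453\right) = \left(1002243 + \sqrt{3338953}\right) \left(-2174453\right) = -2179330298079 - 2174453 \sqrt{3338953}$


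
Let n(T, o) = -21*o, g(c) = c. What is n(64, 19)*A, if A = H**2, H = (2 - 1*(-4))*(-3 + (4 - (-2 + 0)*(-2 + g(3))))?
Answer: -129276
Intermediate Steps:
H = 18 (H = (2 - 1*(-4))*(-3 + (4 - (-2 + 0)*(-2 + 3))) = (2 + 4)*(-3 + (4 - (-2))) = 6*(-3 + (4 - 1*(-2))) = 6*(-3 + (4 + 2)) = 6*(-3 + 6) = 6*3 = 18)
A = 324 (A = 18**2 = 324)
n(64, 19)*A = -21*19*324 = -399*324 = -129276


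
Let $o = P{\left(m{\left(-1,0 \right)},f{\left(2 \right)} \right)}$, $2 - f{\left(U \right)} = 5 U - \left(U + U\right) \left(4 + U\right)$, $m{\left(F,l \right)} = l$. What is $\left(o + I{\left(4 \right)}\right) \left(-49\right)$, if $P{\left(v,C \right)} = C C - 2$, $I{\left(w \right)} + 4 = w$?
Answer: $-12446$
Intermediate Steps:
$f{\left(U \right)} = 2 - 5 U + 2 U \left(4 + U\right)$ ($f{\left(U \right)} = 2 - \left(5 U - \left(U + U\right) \left(4 + U\right)\right) = 2 - \left(5 U - 2 U \left(4 + U\right)\right) = 2 + \left(- 5 U + 2 U \left(4 + U\right)\right) = 2 - 5 U + 2 U \left(4 + U\right)$)
$I{\left(w \right)} = -4 + w$
$P{\left(v,C \right)} = -2 + C^{2}$ ($P{\left(v,C \right)} = C^{2} - 2 = -2 + C^{2}$)
$o = 254$ ($o = -2 + \left(2 + 2 \cdot 2^{2} + 3 \cdot 2\right)^{2} = -2 + \left(2 + 2 \cdot 4 + 6\right)^{2} = -2 + \left(2 + 8 + 6\right)^{2} = -2 + 16^{2} = -2 + 256 = 254$)
$\left(o + I{\left(4 \right)}\right) \left(-49\right) = \left(254 + \left(-4 + 4\right)\right) \left(-49\right) = \left(254 + 0\right) \left(-49\right) = 254 \left(-49\right) = -12446$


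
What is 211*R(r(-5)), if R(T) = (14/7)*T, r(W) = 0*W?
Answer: 0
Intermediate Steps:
r(W) = 0
R(T) = 2*T (R(T) = (14*(⅐))*T = 2*T)
211*R(r(-5)) = 211*(2*0) = 211*0 = 0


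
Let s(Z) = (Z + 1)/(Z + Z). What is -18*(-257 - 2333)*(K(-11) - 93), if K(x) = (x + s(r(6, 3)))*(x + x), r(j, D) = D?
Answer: 6262620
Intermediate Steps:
s(Z) = (1 + Z)/(2*Z) (s(Z) = (1 + Z)/((2*Z)) = (1 + Z)*(1/(2*Z)) = (1 + Z)/(2*Z))
K(x) = 2*x*(⅔ + x) (K(x) = (x + (½)*(1 + 3)/3)*(x + x) = (x + (½)*(⅓)*4)*(2*x) = (x + ⅔)*(2*x) = (⅔ + x)*(2*x) = 2*x*(⅔ + x))
-18*(-257 - 2333)*(K(-11) - 93) = -18*(-257 - 2333)*((⅔)*(-11)*(2 + 3*(-11)) - 93) = -(-46620)*((⅔)*(-11)*(2 - 33) - 93) = -(-46620)*((⅔)*(-11)*(-31) - 93) = -(-46620)*(682/3 - 93) = -(-46620)*403/3 = -18*(-1043770/3) = 6262620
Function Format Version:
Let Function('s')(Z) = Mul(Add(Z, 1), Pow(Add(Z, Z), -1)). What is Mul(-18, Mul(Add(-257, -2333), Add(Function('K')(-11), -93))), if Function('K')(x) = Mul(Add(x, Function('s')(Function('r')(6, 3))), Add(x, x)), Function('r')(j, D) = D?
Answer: 6262620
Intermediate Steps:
Function('s')(Z) = Mul(Rational(1, 2), Pow(Z, -1), Add(1, Z)) (Function('s')(Z) = Mul(Add(1, Z), Pow(Mul(2, Z), -1)) = Mul(Add(1, Z), Mul(Rational(1, 2), Pow(Z, -1))) = Mul(Rational(1, 2), Pow(Z, -1), Add(1, Z)))
Function('K')(x) = Mul(2, x, Add(Rational(2, 3), x)) (Function('K')(x) = Mul(Add(x, Mul(Rational(1, 2), Pow(3, -1), Add(1, 3))), Add(x, x)) = Mul(Add(x, Mul(Rational(1, 2), Rational(1, 3), 4)), Mul(2, x)) = Mul(Add(x, Rational(2, 3)), Mul(2, x)) = Mul(Add(Rational(2, 3), x), Mul(2, x)) = Mul(2, x, Add(Rational(2, 3), x)))
Mul(-18, Mul(Add(-257, -2333), Add(Function('K')(-11), -93))) = Mul(-18, Mul(Add(-257, -2333), Add(Mul(Rational(2, 3), -11, Add(2, Mul(3, -11))), -93))) = Mul(-18, Mul(-2590, Add(Mul(Rational(2, 3), -11, Add(2, -33)), -93))) = Mul(-18, Mul(-2590, Add(Mul(Rational(2, 3), -11, -31), -93))) = Mul(-18, Mul(-2590, Add(Rational(682, 3), -93))) = Mul(-18, Mul(-2590, Rational(403, 3))) = Mul(-18, Rational(-1043770, 3)) = 6262620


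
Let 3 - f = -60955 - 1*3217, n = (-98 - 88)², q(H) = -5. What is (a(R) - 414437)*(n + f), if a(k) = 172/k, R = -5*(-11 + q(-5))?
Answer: -818682891387/20 ≈ -4.0934e+10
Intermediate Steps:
n = 34596 (n = (-186)² = 34596)
f = 64175 (f = 3 - (-60955 - 1*3217) = 3 - (-60955 - 3217) = 3 - 1*(-64172) = 3 + 64172 = 64175)
R = 80 (R = -5*(-11 - 5) = -5*(-16) = 80)
(a(R) - 414437)*(n + f) = (172/80 - 414437)*(34596 + 64175) = (172*(1/80) - 414437)*98771 = (43/20 - 414437)*98771 = -8288697/20*98771 = -818682891387/20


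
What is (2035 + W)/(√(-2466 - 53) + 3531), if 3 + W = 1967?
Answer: 1283679/1133680 - 3999*I*√2519/12470480 ≈ 1.1323 - 0.016095*I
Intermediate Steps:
W = 1964 (W = -3 + 1967 = 1964)
(2035 + W)/(√(-2466 - 53) + 3531) = (2035 + 1964)/(√(-2466 - 53) + 3531) = 3999/(√(-2519) + 3531) = 3999/(I*√2519 + 3531) = 3999/(3531 + I*√2519)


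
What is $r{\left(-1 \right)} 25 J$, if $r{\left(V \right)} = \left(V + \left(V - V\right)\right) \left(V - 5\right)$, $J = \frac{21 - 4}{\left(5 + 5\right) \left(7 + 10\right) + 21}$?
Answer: $\frac{2550}{191} \approx 13.351$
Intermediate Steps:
$J = \frac{17}{191}$ ($J = \frac{17}{10 \cdot 17 + 21} = \frac{17}{170 + 21} = \frac{17}{191} \approx 0.089005$)
$r{\left(V \right)} = V \left(-5 + V\right)$ ($r{\left(V \right)} = \left(V + 0\right) \left(-5 + V\right) = V \left(-5 + V\right)$)
$r{\left(-1 \right)} 25 J = - (-5 - 1) 25 \cdot \frac{17}{191} = \left(-1\right) \left(-6\right) 25 \cdot \frac{17}{191} = 6 \cdot 25 \cdot \frac{17}{191} = 150 \cdot \frac{17}{191} = \frac{2550}{191}$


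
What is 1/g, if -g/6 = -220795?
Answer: 1/1324770 ≈ 7.5485e-7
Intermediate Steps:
g = 1324770 (g = -6*(-220795) = 1324770)
1/g = 1/1324770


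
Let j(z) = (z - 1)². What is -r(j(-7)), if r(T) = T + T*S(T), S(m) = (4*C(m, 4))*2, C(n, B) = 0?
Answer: -64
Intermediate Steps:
S(m) = 0 (S(m) = (4*0)*2 = 0*2 = 0)
j(z) = (-1 + z)²
r(T) = T (r(T) = T + T*0 = T + 0 = T)
-r(j(-7)) = -(-1 - 7)² = -1*(-8)² = -1*64 = -64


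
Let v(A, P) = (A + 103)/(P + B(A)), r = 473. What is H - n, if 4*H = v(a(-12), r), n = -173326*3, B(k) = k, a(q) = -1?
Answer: 490859283/944 ≈ 5.1998e+5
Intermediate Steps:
n = -519978
v(A, P) = (103 + A)/(A + P) (v(A, P) = (A + 103)/(P + A) = (103 + A)/(A + P))
H = 51/944 (H = ((103 - 1)/(-1 + 473))/4 = (102/472)/4 = ((1/472)*102)/4 = (¼)*(51/236) = 51/944 ≈ 0.054025)
H - n = 51/944 - 1*(-519978) = 51/944 + 519978 = 490859283/944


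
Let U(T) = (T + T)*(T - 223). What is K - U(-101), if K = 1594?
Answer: -63854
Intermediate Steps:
U(T) = 2*T*(-223 + T) (U(T) = (2*T)*(-223 + T) = 2*T*(-223 + T))
K - U(-101) = 1594 - 2*(-101)*(-223 - 101) = 1594 - 2*(-101)*(-324) = 1594 - 1*65448 = 1594 - 65448 = -63854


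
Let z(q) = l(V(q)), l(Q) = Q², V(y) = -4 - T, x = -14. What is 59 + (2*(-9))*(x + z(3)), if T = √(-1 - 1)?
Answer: 59 - 144*I*√2 ≈ 59.0 - 203.65*I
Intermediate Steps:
T = I*√2 (T = √(-2) = I*√2 ≈ 1.4142*I)
V(y) = -4 - I*√2
z(q) = (-4 - I*√2)²
59 + (2*(-9))*(x + z(3)) = 59 + (2*(-9))*(-14 + (4 + I*√2)²) = 59 - 18*(-14 + (4 + I*√2)²) = 59 + (252 - 18*(4 + I*√2)²) = 311 - 18*(4 + I*√2)²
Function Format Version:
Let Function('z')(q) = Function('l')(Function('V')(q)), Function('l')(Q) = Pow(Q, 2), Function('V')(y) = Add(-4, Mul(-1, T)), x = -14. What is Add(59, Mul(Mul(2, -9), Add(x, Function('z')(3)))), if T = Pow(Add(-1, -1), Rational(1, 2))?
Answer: Add(59, Mul(-144, I, Pow(2, Rational(1, 2)))) ≈ Add(59.000, Mul(-203.65, I))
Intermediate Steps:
T = Mul(I, Pow(2, Rational(1, 2))) (T = Pow(-2, Rational(1, 2)) = Mul(I, Pow(2, Rational(1, 2))) ≈ Mul(1.4142, I))
Function('V')(y) = Add(-4, Mul(-1, I, Pow(2, Rational(1, 2)))) (Function('V')(y) = Add(-4, Mul(-1, Mul(I, Pow(2, Rational(1, 2))))) = Add(-4, Mul(-1, I, Pow(2, Rational(1, 2)))))
Function('z')(q) = Pow(Add(-4, Mul(-1, I, Pow(2, Rational(1, 2)))), 2)
Add(59, Mul(Mul(2, -9), Add(x, Function('z')(3)))) = Add(59, Mul(Mul(2, -9), Add(-14, Pow(Add(4, Mul(I, Pow(2, Rational(1, 2)))), 2)))) = Add(59, Mul(-18, Add(-14, Pow(Add(4, Mul(I, Pow(2, Rational(1, 2)))), 2)))) = Add(59, Add(252, Mul(-18, Pow(Add(4, Mul(I, Pow(2, Rational(1, 2)))), 2)))) = Add(311, Mul(-18, Pow(Add(4, Mul(I, Pow(2, Rational(1, 2)))), 2)))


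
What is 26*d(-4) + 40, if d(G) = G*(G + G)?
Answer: 872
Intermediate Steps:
d(G) = 2*G² (d(G) = G*(2*G) = 2*G²)
26*d(-4) + 40 = 26*(2*(-4)²) + 40 = 26*(2*16) + 40 = 26*32 + 40 = 832 + 40 = 872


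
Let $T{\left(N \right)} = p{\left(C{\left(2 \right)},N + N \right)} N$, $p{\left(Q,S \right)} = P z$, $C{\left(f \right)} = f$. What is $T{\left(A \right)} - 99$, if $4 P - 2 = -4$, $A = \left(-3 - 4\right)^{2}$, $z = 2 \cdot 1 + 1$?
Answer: $- \frac{345}{2} \approx -172.5$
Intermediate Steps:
$z = 3$ ($z = 2 + 1 = 3$)
$A = 49$ ($A = \left(-7\right)^{2} = 49$)
$P = - \frac{1}{2}$ ($P = \frac{1}{2} + \frac{1}{4} \left(-4\right) = \frac{1}{2} - 1 = - \frac{1}{2} \approx -0.5$)
$p{\left(Q,S \right)} = - \frac{3}{2}$ ($p{\left(Q,S \right)} = \left(- \frac{1}{2}\right) 3 = - \frac{3}{2}$)
$T{\left(N \right)} = - \frac{3 N}{2}$
$T{\left(A \right)} - 99 = \left(- \frac{3}{2}\right) 49 - 99 = - \frac{147}{2} - 99 = - \frac{345}{2}$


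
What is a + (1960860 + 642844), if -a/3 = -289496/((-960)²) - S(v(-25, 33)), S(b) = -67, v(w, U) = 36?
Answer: 99974551387/38400 ≈ 2.6035e+6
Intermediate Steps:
a = -7682213/38400 (a = -3*(-289496/((-960)²) - 1*(-67)) = -3*(-289496/921600 + 67) = -3*(-289496*1/921600 + 67) = -3*(-36187/115200 + 67) = -3*7682213/115200 = -7682213/38400 ≈ -200.06)
a + (1960860 + 642844) = -7682213/38400 + (1960860 + 642844) = -7682213/38400 + 2603704 = 99974551387/38400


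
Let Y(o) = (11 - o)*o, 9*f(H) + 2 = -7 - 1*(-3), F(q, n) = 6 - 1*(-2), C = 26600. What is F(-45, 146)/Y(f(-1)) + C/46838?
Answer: -377584/819665 ≈ -0.46066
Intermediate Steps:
F(q, n) = 8 (F(q, n) = 6 + 2 = 8)
f(H) = -⅔ (f(H) = -2/9 + (-7 - 1*(-3))/9 = -2/9 + (-7 + 3)/9 = -2/9 + (⅑)*(-4) = -2/9 - 4/9 = -⅔)
Y(o) = o*(11 - o)
F(-45, 146)/Y(f(-1)) + C/46838 = 8/((-2*(11 - 1*(-⅔))/3)) + 26600/46838 = 8/((-2*(11 + ⅔)/3)) + 26600*(1/46838) = 8/((-⅔*35/3)) + 13300/23419 = 8/(-70/9) + 13300/23419 = 8*(-9/70) + 13300/23419 = -36/35 + 13300/23419 = -377584/819665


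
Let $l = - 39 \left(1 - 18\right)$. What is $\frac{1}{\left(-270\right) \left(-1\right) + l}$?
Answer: $\frac{1}{933} \approx 0.0010718$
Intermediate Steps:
$l = 663$ ($l = \left(-39\right) \left(-17\right) = 663$)
$\frac{1}{\left(-270\right) \left(-1\right) + l} = \frac{1}{\left(-270\right) \left(-1\right) + 663} = \frac{1}{270 + 663} = \frac{1}{933}$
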